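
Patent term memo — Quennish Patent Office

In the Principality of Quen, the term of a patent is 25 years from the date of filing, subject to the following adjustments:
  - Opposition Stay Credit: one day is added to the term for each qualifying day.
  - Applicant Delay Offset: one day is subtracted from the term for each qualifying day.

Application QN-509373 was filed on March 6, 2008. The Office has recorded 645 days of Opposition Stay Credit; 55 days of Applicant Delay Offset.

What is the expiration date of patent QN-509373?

Base term: filing date + 25 years → 6 March 2033.
Opposition Stay Credit: +645 days → 11 December 2034.
Applicant Delay Offset: −55 days → 17 October 2034.

2034-10-17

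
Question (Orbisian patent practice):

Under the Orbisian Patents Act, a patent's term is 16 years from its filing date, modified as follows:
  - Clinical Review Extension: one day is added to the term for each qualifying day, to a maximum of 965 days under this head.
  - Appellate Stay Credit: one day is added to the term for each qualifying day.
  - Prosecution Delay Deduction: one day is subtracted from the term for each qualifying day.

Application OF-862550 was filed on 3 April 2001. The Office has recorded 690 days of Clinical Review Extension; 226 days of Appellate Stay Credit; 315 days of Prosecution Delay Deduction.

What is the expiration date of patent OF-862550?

Base term: filing date + 16 years → 3 April 2017.
Clinical Review Extension: 690 days (within the 965-day cap) → +690 days → 22 February 2019.
Appellate Stay Credit: +226 days → 6 October 2019.
Prosecution Delay Deduction: −315 days → 25 November 2018.

2018-11-25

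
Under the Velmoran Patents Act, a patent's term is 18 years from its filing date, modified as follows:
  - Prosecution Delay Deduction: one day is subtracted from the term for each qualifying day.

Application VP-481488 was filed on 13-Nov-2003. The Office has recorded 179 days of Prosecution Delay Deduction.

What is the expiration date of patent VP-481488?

Base term: filing date + 18 years → 13 November 2021.
Prosecution Delay Deduction: −179 days → 18 May 2021.

2021-05-18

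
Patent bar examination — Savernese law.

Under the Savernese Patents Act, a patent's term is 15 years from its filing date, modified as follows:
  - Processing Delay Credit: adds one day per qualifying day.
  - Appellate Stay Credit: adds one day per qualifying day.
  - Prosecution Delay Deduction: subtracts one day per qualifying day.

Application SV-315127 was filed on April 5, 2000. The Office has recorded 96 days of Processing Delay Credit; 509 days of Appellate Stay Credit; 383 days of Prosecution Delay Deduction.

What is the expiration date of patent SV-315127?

Base term: filing date + 15 years → 5 April 2015.
Processing Delay Credit: +96 days → 10 July 2015.
Appellate Stay Credit: +509 days → 30 November 2016.
Prosecution Delay Deduction: −383 days → 13 November 2015.

November 13, 2015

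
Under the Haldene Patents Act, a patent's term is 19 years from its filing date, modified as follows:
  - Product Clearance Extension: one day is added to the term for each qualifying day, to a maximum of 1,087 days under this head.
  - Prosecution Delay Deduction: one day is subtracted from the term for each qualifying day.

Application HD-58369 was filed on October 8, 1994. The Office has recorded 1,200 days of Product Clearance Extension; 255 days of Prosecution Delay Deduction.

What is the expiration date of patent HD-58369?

Base term: filing date + 19 years → 8 October 2013.
Product Clearance Extension: 1200 days claimed exceeds the 1087-day cap, so +1087 days → 29 September 2016.
Prosecution Delay Deduction: −255 days → 18 January 2016.

2016-01-18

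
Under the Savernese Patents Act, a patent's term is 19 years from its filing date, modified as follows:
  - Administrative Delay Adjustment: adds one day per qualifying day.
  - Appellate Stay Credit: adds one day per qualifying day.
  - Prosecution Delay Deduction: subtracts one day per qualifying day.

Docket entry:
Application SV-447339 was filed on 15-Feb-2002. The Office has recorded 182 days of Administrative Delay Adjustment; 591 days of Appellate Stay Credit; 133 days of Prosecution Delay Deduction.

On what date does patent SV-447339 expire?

November 17, 2022

Base term: filing date + 19 years → 15 February 2021.
Administrative Delay Adjustment: +182 days → 16 August 2021.
Appellate Stay Credit: +591 days → 30 March 2023.
Prosecution Delay Deduction: −133 days → 17 November 2022.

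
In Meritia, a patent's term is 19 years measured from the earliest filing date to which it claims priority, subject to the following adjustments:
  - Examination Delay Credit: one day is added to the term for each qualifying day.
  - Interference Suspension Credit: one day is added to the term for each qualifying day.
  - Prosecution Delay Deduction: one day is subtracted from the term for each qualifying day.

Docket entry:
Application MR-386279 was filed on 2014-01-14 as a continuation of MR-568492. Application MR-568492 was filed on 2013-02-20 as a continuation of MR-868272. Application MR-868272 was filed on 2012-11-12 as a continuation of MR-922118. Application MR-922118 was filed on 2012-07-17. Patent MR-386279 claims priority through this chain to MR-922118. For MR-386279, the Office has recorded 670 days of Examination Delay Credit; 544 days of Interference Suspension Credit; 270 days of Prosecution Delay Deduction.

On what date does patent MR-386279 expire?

Earliest priority filing: 17 July 2012.
Base term: 17 July 2012 + 19 years → 17 July 2031.
Examination Delay Credit: +670 days → 17 May 2033.
Interference Suspension Credit: +544 days → 12 November 2034.
Prosecution Delay Deduction: −270 days → 15 February 2034.

February 15, 2034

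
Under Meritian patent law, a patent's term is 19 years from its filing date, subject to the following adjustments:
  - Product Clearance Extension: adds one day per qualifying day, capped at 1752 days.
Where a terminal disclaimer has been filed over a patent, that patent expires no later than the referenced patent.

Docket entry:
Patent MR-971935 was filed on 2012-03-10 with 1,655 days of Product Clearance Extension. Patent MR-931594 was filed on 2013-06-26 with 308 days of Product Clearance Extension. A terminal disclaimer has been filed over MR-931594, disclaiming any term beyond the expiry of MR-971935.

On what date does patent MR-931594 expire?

2033-04-30

Natural term of MR-931594:
  Base: filing + 19 years → 26 June 2032.
  Product Clearance Extension: 308 days (within the 1752-day cap) → +308 days → 30 April 2033.
Expiry of referenced patent MR-971935:
  Base: filing + 19 years → 10 March 2031.
  Product Clearance Extension: 1655 days (within the 1752-day cap) → +1655 days → 20 September 2035.
Terminal disclaimer: MR-931594 expires on the earlier of 30 April 2033 and 20 September 2035.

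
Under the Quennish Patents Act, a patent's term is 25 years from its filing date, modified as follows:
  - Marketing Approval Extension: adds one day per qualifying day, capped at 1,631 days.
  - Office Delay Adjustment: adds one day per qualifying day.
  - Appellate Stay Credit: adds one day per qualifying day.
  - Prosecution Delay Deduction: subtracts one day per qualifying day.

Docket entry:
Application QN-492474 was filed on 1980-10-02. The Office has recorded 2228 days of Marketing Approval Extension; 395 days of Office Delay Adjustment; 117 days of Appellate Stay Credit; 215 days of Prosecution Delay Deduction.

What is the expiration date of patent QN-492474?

Base term: filing date + 25 years → 2 October 2005.
Marketing Approval Extension: 2228 days claimed exceeds the 1631-day cap, so +1631 days → 21 March 2010.
Office Delay Adjustment: +395 days → 20 April 2011.
Appellate Stay Credit: +117 days → 15 August 2011.
Prosecution Delay Deduction: −215 days → 12 January 2011.

January 12, 2011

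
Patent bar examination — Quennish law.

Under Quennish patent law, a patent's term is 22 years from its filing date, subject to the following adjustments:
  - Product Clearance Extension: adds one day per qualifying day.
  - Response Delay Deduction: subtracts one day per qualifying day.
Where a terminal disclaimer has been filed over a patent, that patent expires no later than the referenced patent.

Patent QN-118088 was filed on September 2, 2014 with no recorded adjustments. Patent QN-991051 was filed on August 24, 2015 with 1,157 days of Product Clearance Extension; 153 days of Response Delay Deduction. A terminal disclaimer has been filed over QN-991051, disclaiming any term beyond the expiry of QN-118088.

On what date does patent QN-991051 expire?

September 2, 2036

Natural term of QN-991051:
  Base: filing + 22 years → 24 August 2037.
  Product Clearance Extension: +1157 days → 24 October 2040.
  Response Delay Deduction: −153 days → 24 May 2040.
Expiry of referenced patent QN-118088:
  Base: filing + 22 years → 2 September 2036.
Terminal disclaimer: QN-991051 expires on the earlier of 24 May 2040 and 2 September 2036.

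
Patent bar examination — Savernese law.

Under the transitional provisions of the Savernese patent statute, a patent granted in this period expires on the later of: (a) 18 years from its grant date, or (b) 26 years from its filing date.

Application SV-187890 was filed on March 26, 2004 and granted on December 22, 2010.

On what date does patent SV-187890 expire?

(a) grant + 18 years → 22 December 2028.
(b) filing + 26 years → 26 March 2030.
Later of the two: 26 March 2030.

March 26, 2030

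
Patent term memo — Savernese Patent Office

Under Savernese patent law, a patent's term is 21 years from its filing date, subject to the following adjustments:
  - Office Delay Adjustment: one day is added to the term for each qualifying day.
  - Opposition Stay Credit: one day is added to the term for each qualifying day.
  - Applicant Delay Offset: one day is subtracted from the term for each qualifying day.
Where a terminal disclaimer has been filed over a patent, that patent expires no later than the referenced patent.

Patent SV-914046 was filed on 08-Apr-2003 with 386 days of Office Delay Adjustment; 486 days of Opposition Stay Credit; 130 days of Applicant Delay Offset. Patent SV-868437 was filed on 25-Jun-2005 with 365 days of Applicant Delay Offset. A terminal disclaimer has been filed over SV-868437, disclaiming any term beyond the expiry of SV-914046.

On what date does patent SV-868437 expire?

June 25, 2025

Natural term of SV-868437:
  Base: filing + 21 years → 25 June 2026.
  Applicant Delay Offset: −365 days → 25 June 2025.
Expiry of referenced patent SV-914046:
  Base: filing + 21 years → 8 April 2024.
  Office Delay Adjustment: +386 days → 29 April 2025.
  Opposition Stay Credit: +486 days → 28 August 2026.
  Applicant Delay Offset: −130 days → 20 April 2026.
Terminal disclaimer: SV-868437 expires on the earlier of 25 June 2025 and 20 April 2026.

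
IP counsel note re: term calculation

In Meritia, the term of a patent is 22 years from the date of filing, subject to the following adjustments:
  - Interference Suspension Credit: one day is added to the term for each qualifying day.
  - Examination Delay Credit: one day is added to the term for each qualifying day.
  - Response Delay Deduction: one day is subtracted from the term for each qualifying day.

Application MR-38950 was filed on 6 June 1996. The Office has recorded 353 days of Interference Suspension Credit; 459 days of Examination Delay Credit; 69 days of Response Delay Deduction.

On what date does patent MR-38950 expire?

Base term: filing date + 22 years → 6 June 2018.
Interference Suspension Credit: +353 days → 25 May 2019.
Examination Delay Credit: +459 days → 26 August 2020.
Response Delay Deduction: −69 days → 18 June 2020.

2020-06-18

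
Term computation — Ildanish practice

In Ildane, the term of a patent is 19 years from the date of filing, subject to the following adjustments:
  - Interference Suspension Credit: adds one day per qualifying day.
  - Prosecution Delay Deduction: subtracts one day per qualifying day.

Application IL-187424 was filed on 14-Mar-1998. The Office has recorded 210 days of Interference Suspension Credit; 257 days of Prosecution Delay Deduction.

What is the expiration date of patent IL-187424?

January 26, 2017

Base term: filing date + 19 years → 14 March 2017.
Interference Suspension Credit: +210 days → 10 October 2017.
Prosecution Delay Deduction: −257 days → 26 January 2017.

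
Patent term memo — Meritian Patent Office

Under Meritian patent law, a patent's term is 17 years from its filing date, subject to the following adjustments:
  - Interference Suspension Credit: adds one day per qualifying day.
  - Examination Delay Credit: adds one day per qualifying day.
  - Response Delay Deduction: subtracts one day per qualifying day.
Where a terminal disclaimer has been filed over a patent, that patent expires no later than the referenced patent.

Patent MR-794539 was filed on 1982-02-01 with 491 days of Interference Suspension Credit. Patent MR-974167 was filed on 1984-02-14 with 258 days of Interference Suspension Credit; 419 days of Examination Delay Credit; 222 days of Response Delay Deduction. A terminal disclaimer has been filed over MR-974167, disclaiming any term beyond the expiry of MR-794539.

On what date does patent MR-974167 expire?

2000-06-06

Natural term of MR-974167:
  Base: filing + 17 years → 14 February 2001.
  Interference Suspension Credit: +258 days → 30 October 2001.
  Examination Delay Credit: +419 days → 23 December 2002.
  Response Delay Deduction: −222 days → 15 May 2002.
Expiry of referenced patent MR-794539:
  Base: filing + 17 years → 1 February 1999.
  Interference Suspension Credit: +491 days → 6 June 2000.
Terminal disclaimer: MR-974167 expires on the earlier of 15 May 2002 and 6 June 2000.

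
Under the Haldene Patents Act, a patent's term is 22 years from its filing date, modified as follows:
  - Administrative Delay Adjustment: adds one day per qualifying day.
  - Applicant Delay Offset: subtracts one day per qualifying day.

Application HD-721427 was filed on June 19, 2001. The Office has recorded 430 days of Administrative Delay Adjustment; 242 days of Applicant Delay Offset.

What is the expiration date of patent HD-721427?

2023-12-24

Base term: filing date + 22 years → 19 June 2023.
Administrative Delay Adjustment: +430 days → 22 August 2024.
Applicant Delay Offset: −242 days → 24 December 2023.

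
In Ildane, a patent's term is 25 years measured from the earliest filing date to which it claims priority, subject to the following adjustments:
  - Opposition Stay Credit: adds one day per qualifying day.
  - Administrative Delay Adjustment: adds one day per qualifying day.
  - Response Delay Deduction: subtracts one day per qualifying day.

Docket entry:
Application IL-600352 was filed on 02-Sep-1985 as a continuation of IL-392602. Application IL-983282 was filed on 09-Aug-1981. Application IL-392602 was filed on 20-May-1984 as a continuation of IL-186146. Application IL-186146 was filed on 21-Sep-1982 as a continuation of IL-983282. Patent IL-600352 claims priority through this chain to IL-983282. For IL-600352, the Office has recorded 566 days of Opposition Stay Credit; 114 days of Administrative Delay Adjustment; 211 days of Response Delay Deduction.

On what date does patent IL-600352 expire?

November 21, 2007

Earliest priority filing: 9 August 1981.
Base term: 9 August 1981 + 25 years → 9 August 2006.
Opposition Stay Credit: +566 days → 26 February 2008.
Administrative Delay Adjustment: +114 days → 19 June 2008.
Response Delay Deduction: −211 days → 21 November 2007.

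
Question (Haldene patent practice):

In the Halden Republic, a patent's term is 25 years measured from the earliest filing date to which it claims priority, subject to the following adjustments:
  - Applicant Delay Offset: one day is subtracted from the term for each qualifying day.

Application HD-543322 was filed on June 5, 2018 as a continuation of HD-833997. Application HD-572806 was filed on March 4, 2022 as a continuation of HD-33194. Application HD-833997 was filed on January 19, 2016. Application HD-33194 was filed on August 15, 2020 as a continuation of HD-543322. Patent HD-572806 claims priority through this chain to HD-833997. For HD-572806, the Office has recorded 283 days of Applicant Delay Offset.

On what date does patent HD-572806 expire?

April 11, 2040

Earliest priority filing: 19 January 2016.
Base term: 19 January 2016 + 25 years → 19 January 2041.
Applicant Delay Offset: −283 days → 11 April 2040.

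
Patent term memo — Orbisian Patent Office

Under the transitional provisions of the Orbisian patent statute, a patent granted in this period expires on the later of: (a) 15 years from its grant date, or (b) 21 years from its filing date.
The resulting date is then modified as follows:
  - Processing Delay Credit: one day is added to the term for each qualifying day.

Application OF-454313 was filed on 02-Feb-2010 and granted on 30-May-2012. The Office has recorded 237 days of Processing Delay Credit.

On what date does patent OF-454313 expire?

(a) grant + 15 years → 30 May 2027.
(b) filing + 21 years → 2 February 2031.
Later of the two: 2 February 2031.
Processing Delay Credit: +237 days → 27 September 2031.

2031-09-27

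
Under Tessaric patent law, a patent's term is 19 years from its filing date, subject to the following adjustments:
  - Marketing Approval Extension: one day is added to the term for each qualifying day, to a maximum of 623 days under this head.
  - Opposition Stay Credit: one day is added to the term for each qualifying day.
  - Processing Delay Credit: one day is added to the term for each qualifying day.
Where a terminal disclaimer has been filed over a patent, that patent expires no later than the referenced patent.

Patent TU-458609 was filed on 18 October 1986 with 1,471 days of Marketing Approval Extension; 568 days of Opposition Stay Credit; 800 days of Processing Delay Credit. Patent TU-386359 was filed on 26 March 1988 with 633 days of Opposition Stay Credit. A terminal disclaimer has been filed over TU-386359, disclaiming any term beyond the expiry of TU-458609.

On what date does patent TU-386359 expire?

Natural term of TU-386359:
  Base: filing + 19 years → 26 March 2007.
  Opposition Stay Credit: +633 days → 18 December 2008.
Expiry of referenced patent TU-458609:
  Base: filing + 19 years → 18 October 2005.
  Marketing Approval Extension: 1471 days claimed exceeds the 623-day cap, so +623 days → 3 July 2007.
  Opposition Stay Credit: +568 days → 21 January 2009.
  Processing Delay Credit: +800 days → 1 April 2011.
Terminal disclaimer: TU-386359 expires on the earlier of 18 December 2008 and 1 April 2011.

2008-12-18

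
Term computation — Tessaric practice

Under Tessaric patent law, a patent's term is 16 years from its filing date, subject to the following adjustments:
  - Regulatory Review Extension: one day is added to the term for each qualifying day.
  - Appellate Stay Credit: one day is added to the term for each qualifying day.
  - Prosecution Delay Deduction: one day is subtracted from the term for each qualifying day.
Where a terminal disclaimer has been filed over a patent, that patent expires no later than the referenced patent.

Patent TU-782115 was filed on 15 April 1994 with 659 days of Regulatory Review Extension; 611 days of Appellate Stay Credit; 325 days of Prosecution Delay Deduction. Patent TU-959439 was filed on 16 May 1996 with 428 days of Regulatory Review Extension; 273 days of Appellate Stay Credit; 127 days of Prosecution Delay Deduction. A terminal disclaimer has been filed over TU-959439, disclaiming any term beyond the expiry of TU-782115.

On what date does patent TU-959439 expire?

2012-11-15

Natural term of TU-959439:
  Base: filing + 16 years → 16 May 2012.
  Regulatory Review Extension: +428 days → 18 July 2013.
  Appellate Stay Credit: +273 days → 17 April 2014.
  Prosecution Delay Deduction: −127 days → 11 December 2013.
Expiry of referenced patent TU-782115:
  Base: filing + 16 years → 15 April 2010.
  Regulatory Review Extension: +659 days → 3 February 2012.
  Appellate Stay Credit: +611 days → 6 October 2013.
  Prosecution Delay Deduction: −325 days → 15 November 2012.
Terminal disclaimer: TU-959439 expires on the earlier of 11 December 2013 and 15 November 2012.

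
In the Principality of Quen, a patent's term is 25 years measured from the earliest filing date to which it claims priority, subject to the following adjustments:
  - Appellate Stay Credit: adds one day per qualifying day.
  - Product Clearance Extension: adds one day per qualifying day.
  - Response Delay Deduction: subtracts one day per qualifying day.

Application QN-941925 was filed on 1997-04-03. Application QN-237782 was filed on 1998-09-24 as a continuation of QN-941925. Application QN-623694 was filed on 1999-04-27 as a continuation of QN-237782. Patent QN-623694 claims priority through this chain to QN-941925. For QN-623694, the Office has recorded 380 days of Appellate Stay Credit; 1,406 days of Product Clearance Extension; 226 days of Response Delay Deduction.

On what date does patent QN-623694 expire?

Earliest priority filing: 3 April 1997.
Base term: 3 April 1997 + 25 years → 3 April 2022.
Appellate Stay Credit: +380 days → 18 April 2023.
Product Clearance Extension: +1406 days → 22 February 2027.
Response Delay Deduction: −226 days → 11 July 2026.

2026-07-11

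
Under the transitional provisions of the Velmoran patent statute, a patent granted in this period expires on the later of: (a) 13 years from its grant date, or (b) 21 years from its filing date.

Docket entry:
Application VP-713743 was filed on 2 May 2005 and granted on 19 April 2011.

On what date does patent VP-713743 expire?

(a) grant + 13 years → 19 April 2024.
(b) filing + 21 years → 2 May 2026.
Later of the two: 2 May 2026.

May 2, 2026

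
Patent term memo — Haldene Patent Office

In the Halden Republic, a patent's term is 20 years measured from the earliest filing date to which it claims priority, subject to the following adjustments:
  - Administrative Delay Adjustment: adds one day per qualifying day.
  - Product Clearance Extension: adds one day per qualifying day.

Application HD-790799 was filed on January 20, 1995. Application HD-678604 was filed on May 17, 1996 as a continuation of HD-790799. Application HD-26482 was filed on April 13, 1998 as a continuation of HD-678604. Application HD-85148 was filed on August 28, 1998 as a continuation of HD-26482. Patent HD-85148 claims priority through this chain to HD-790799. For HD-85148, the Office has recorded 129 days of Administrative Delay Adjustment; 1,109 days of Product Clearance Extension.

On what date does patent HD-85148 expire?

June 11, 2018

Earliest priority filing: 20 January 1995.
Base term: 20 January 1995 + 20 years → 20 January 2015.
Administrative Delay Adjustment: +129 days → 29 May 2015.
Product Clearance Extension: +1109 days → 11 June 2018.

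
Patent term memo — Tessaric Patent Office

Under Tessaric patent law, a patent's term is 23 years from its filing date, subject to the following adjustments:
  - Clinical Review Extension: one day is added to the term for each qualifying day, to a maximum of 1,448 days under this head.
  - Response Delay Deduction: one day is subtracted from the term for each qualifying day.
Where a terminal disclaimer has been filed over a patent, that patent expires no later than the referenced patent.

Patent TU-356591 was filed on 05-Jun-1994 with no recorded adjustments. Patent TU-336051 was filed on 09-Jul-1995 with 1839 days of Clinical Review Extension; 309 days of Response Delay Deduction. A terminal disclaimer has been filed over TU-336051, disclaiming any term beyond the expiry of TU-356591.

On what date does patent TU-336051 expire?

June 5, 2017

Natural term of TU-336051:
  Base: filing + 23 years → 9 July 2018.
  Clinical Review Extension: 1839 days claimed exceeds the 1448-day cap, so +1448 days → 26 June 2022.
  Response Delay Deduction: −309 days → 21 August 2021.
Expiry of referenced patent TU-356591:
  Base: filing + 23 years → 5 June 2017.
Terminal disclaimer: TU-336051 expires on the earlier of 21 August 2021 and 5 June 2017.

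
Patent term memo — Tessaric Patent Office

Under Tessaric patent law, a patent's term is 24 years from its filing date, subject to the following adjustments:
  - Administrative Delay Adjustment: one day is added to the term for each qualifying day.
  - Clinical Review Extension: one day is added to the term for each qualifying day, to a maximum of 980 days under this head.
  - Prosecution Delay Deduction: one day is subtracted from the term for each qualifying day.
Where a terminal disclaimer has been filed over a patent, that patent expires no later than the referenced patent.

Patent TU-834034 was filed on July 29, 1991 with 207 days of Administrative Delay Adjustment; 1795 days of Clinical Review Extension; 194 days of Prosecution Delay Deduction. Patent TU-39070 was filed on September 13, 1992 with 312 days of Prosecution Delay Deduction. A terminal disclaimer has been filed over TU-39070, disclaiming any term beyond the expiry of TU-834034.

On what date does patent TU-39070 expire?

2015-11-06

Natural term of TU-39070:
  Base: filing + 24 years → 13 September 2016.
  Prosecution Delay Deduction: −312 days → 6 November 2015.
Expiry of referenced patent TU-834034:
  Base: filing + 24 years → 29 July 2015.
  Administrative Delay Adjustment: +207 days → 21 February 2016.
  Clinical Review Extension: 1795 days claimed exceeds the 980-day cap, so +980 days → 28 October 2018.
  Prosecution Delay Deduction: −194 days → 17 April 2018.
Terminal disclaimer: TU-39070 expires on the earlier of 6 November 2015 and 17 April 2018.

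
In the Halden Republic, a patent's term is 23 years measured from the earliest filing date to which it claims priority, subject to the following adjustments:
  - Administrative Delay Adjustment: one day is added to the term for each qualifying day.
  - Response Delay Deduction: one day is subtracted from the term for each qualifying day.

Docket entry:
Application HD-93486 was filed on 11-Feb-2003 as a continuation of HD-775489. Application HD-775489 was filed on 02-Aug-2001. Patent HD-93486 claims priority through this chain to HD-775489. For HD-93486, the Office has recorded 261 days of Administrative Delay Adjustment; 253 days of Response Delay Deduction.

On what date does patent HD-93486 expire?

Earliest priority filing: 2 August 2001.
Base term: 2 August 2001 + 23 years → 2 August 2024.
Administrative Delay Adjustment: +261 days → 20 April 2025.
Response Delay Deduction: −253 days → 10 August 2024.

2024-08-10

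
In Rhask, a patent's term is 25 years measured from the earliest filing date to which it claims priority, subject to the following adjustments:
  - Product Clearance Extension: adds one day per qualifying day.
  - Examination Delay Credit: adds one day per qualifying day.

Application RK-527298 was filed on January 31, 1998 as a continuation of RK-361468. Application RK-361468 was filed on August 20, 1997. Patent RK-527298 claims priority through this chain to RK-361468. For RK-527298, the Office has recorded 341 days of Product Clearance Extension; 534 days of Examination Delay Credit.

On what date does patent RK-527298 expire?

January 11, 2025

Earliest priority filing: 20 August 1997.
Base term: 20 August 1997 + 25 years → 20 August 2022.
Product Clearance Extension: +341 days → 27 July 2023.
Examination Delay Credit: +534 days → 11 January 2025.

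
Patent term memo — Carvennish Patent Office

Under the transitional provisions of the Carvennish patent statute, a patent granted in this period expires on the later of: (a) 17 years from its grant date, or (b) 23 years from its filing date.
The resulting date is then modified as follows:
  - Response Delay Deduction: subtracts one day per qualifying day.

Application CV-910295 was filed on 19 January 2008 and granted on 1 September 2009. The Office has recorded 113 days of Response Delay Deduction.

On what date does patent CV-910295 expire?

September 28, 2030

(a) grant + 17 years → 1 September 2026.
(b) filing + 23 years → 19 January 2031.
Later of the two: 19 January 2031.
Response Delay Deduction: −113 days → 28 September 2030.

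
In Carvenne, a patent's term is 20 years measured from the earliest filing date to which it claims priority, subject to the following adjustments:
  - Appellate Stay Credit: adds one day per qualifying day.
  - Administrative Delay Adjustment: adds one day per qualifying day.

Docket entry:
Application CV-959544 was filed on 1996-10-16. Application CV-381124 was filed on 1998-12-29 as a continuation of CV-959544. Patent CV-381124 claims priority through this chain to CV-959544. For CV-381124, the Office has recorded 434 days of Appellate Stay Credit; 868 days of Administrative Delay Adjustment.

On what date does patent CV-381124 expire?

2020-05-10

Earliest priority filing: 16 October 1996.
Base term: 16 October 1996 + 20 years → 16 October 2016.
Appellate Stay Credit: +434 days → 24 December 2017.
Administrative Delay Adjustment: +868 days → 10 May 2020.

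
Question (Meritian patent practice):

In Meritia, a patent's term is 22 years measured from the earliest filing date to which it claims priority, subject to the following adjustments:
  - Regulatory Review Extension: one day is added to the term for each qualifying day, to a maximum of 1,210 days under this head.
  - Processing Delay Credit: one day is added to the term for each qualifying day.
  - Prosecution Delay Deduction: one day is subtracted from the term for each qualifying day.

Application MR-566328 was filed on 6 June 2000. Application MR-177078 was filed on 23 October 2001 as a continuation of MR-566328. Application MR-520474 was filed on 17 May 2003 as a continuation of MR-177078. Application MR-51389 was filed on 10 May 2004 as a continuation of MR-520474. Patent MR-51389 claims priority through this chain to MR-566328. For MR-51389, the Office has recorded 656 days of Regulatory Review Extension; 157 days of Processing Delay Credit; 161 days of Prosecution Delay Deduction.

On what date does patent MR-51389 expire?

March 19, 2024

Earliest priority filing: 6 June 2000.
Base term: 6 June 2000 + 22 years → 6 June 2022.
Regulatory Review Extension: 656 days (within the 1210-day cap) → +656 days → 23 March 2024.
Processing Delay Credit: +157 days → 27 August 2024.
Prosecution Delay Deduction: −161 days → 19 March 2024.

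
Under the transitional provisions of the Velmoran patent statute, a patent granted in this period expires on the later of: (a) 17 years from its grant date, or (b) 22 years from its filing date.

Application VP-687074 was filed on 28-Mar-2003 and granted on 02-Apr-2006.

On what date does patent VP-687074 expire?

March 28, 2025

(a) grant + 17 years → 2 April 2023.
(b) filing + 22 years → 28 March 2025.
Later of the two: 28 March 2025.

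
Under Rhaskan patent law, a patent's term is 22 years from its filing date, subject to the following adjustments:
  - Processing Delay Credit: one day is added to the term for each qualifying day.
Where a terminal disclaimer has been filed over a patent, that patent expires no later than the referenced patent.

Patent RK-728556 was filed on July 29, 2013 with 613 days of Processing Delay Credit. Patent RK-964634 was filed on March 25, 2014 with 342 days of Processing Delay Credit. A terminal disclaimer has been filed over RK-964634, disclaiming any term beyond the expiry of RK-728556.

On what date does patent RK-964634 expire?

March 2, 2037

Natural term of RK-964634:
  Base: filing + 22 years → 25 March 2036.
  Processing Delay Credit: +342 days → 2 March 2037.
Expiry of referenced patent RK-728556:
  Base: filing + 22 years → 29 July 2035.
  Processing Delay Credit: +613 days → 2 April 2037.
Terminal disclaimer: RK-964634 expires on the earlier of 2 March 2037 and 2 April 2037.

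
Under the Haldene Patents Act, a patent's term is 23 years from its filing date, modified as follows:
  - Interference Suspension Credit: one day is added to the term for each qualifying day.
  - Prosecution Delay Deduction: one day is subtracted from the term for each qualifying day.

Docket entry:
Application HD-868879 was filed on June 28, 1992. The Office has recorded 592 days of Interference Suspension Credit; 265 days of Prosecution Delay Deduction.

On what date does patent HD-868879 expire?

Base term: filing date + 23 years → 28 June 2015.
Interference Suspension Credit: +592 days → 9 February 2017.
Prosecution Delay Deduction: −265 days → 20 May 2016.

May 20, 2016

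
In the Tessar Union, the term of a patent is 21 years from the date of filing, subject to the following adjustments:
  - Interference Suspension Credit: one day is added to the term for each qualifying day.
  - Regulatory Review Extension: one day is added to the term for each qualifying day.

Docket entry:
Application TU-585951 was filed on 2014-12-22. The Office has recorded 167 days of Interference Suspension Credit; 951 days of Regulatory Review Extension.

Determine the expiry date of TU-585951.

Base term: filing date + 21 years → 22 December 2035.
Interference Suspension Credit: +167 days → 6 June 2036.
Regulatory Review Extension: +951 days → 13 January 2039.

2039-01-13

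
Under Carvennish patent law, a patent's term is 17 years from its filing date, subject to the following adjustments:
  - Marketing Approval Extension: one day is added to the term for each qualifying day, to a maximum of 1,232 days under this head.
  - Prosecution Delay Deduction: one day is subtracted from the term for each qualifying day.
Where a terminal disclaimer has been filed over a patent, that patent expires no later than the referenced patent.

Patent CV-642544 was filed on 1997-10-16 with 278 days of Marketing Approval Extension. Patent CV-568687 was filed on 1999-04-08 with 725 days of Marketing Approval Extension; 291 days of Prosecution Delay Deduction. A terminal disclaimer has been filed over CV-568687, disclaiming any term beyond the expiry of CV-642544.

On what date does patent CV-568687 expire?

Natural term of CV-568687:
  Base: filing + 17 years → 8 April 2016.
  Marketing Approval Extension: 725 days (within the 1232-day cap) → +725 days → 3 April 2018.
  Prosecution Delay Deduction: −291 days → 16 June 2017.
Expiry of referenced patent CV-642544:
  Base: filing + 17 years → 16 October 2014.
  Marketing Approval Extension: 278 days (within the 1232-day cap) → +278 days → 21 July 2015.
Terminal disclaimer: CV-568687 expires on the earlier of 16 June 2017 and 21 July 2015.

July 21, 2015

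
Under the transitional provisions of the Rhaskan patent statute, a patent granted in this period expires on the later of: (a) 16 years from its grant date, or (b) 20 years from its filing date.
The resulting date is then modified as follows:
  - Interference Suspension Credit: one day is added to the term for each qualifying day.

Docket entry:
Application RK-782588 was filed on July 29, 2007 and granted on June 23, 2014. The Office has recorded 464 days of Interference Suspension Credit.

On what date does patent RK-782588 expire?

September 30, 2031

(a) grant + 16 years → 23 June 2030.
(b) filing + 20 years → 29 July 2027.
Later of the two: 23 June 2030.
Interference Suspension Credit: +464 days → 30 September 2031.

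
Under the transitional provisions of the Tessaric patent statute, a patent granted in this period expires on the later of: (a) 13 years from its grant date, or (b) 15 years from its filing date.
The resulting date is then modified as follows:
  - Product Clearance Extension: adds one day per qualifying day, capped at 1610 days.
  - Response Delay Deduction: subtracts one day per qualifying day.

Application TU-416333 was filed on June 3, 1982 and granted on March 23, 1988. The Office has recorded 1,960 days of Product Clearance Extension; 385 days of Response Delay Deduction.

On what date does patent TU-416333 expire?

2004-07-30

(a) grant + 13 years → 23 March 2001.
(b) filing + 15 years → 3 June 1997.
Later of the two: 23 March 2001.
Product Clearance Extension: 1960 days claimed exceeds the 1610-day cap, so +1610 days → 19 August 2005.
Response Delay Deduction: −385 days → 30 July 2004.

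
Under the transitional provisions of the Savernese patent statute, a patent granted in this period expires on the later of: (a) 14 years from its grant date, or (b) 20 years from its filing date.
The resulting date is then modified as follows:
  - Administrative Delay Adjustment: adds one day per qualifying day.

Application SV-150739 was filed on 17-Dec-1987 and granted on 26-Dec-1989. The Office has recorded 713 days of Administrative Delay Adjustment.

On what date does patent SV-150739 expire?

November 29, 2009

(a) grant + 14 years → 26 December 2003.
(b) filing + 20 years → 17 December 2007.
Later of the two: 17 December 2007.
Administrative Delay Adjustment: +713 days → 29 November 2009.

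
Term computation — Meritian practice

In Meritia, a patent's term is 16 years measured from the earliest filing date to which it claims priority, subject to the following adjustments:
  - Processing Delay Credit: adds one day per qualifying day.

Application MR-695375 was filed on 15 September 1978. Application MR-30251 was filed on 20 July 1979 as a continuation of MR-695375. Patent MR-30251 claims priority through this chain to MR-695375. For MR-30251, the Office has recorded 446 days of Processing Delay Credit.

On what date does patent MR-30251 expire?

Earliest priority filing: 15 September 1978.
Base term: 15 September 1978 + 16 years → 15 September 1994.
Processing Delay Credit: +446 days → 5 December 1995.

December 5, 1995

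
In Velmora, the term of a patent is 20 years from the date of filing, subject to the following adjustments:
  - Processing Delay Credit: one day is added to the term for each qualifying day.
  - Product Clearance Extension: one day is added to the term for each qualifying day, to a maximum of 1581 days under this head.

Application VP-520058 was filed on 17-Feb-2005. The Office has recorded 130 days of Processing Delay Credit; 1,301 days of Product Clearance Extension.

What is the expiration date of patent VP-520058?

Base term: filing date + 20 years → 17 February 2025.
Processing Delay Credit: +130 days → 27 June 2025.
Product Clearance Extension: 1301 days (within the 1581-day cap) → +1301 days → 18 January 2029.

January 18, 2029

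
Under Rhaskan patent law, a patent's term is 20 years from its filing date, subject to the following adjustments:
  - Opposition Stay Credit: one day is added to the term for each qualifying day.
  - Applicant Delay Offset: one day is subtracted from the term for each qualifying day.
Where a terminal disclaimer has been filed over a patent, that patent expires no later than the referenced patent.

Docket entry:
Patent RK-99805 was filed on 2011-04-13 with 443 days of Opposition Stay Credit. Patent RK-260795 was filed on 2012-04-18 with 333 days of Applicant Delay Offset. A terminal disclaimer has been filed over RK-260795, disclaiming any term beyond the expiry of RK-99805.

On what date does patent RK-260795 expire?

May 21, 2031

Natural term of RK-260795:
  Base: filing + 20 years → 18 April 2032.
  Applicant Delay Offset: −333 days → 21 May 2031.
Expiry of referenced patent RK-99805:
  Base: filing + 20 years → 13 April 2031.
  Opposition Stay Credit: +443 days → 29 June 2032.
Terminal disclaimer: RK-260795 expires on the earlier of 21 May 2031 and 29 June 2032.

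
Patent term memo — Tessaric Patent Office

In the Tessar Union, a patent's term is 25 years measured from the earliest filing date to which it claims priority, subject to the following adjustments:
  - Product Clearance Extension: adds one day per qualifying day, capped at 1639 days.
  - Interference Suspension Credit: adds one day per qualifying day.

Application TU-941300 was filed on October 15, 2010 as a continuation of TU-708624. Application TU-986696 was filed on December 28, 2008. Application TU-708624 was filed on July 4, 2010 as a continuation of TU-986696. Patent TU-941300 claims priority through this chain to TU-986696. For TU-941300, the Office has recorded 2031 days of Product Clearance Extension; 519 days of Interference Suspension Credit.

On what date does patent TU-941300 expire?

Earliest priority filing: 28 December 2008.
Base term: 28 December 2008 + 25 years → 28 December 2033.
Product Clearance Extension: 2031 days claimed exceeds the 1639-day cap, so +1639 days → 24 June 2038.
Interference Suspension Credit: +519 days → 25 November 2039.

2039-11-25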